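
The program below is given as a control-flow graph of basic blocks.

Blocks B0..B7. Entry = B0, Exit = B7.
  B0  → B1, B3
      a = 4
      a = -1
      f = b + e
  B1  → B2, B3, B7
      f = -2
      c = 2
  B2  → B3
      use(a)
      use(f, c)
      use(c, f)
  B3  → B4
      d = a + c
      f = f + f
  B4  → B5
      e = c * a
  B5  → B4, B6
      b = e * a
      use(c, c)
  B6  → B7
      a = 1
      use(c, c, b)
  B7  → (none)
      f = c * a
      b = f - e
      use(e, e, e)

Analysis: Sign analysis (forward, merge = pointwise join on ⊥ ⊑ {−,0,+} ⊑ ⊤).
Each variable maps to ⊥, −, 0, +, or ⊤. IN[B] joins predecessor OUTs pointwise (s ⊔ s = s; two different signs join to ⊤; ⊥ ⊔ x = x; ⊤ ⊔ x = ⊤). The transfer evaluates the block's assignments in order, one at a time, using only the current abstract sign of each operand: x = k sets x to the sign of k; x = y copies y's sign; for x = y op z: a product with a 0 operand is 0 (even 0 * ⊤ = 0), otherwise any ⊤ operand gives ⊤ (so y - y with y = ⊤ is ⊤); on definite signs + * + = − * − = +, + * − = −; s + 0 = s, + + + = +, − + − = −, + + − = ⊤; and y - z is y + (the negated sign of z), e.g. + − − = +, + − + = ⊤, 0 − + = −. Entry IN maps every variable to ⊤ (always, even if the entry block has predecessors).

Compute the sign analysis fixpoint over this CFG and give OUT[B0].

Converged values:
  B0:   IN=(all ⊤)   OUT={a:-; rest ⊤}
  B1:   IN={a:-; rest ⊤}   OUT={a:-, c:+, f:-; rest ⊤}
  B2:   IN={a:-, c:+, f:-; rest ⊤}   OUT={a:-, c:+, f:-; rest ⊤}
  B3:   IN={a:-; rest ⊤}   OUT={a:-; rest ⊤}
  B4:   IN={a:-; rest ⊤}   OUT={a:-; rest ⊤}
  B5:   IN={a:-; rest ⊤}   OUT={a:-; rest ⊤}
  B6:   IN={a:-; rest ⊤}   OUT={a:+; rest ⊤}
  B7:   IN=(all ⊤)   OUT=(all ⊤)

B0 is the boundary node: IN[B0] = {a: ⊤, b: ⊤, c: ⊤, d: ⊤, e: ⊤, f: ⊤}
Applying B0's transfer function to that IN value gives OUT[B0] (row B0 above).

Answer: {a: -, b: ⊤, c: ⊤, d: ⊤, e: ⊤, f: ⊤}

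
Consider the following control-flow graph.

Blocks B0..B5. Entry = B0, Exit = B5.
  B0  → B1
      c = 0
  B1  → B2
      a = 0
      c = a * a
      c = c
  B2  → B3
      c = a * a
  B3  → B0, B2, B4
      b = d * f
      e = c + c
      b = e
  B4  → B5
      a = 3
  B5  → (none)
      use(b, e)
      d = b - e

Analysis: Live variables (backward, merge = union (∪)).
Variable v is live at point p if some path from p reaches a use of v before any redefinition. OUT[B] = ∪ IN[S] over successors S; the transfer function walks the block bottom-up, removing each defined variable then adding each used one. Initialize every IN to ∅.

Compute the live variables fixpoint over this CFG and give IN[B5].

Fixpoint table:
  B0:  IN={d, f}  OUT={d, f}
  B1:  IN={d, f}  OUT={a, d, f}
  B2:  IN={a, d, f}  OUT={a, c, d, f}
  B3:  IN={a, c, d, f}  OUT={a, b, d, e, f}
  B4:  IN={b, e}  OUT={b, e}
  B5:  IN={b, e}  OUT={}

B5 is the boundary node: OUT[B5] = {}
Applying B5's transfer function to that OUT value gives IN[B5] (row B5 above).

Answer: {b, e}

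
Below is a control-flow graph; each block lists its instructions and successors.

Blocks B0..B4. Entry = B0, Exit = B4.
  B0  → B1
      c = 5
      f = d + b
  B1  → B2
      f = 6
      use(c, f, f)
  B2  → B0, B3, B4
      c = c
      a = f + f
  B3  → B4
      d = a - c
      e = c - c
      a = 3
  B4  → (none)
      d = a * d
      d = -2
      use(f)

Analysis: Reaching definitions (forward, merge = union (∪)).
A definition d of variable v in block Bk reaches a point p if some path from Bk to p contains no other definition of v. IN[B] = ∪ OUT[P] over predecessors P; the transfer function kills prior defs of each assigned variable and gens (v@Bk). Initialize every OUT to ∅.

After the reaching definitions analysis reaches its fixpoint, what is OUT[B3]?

Answer: {a@B3, c@B2, d@B3, e@B3, f@B1}

Trace:
Converged values:
  B0: | IN={a@B2, c@B2, f@B1} | OUT={a@B2, c@B0, f@B0}
  B1: | IN={a@B2, c@B0, f@B0} | OUT={a@B2, c@B0, f@B1}
  B2: | IN={a@B2, c@B0, f@B1} | OUT={a@B2, c@B2, f@B1}
  B3: | IN={a@B2, c@B2, f@B1} | OUT={a@B3, c@B2, d@B3, e@B3, f@B1}
  B4: | IN={a@B2, a@B3, c@B2, d@B3, e@B3, f@B1} | OUT={a@B2, a@B3, c@B2, d@B4, e@B3, f@B1}

Merge at B3: IN[B3] = OUT[B2] = {a@B2, c@B2, f@B1}
Applying B3's transfer function to that IN value gives OUT[B3] (row B3 above).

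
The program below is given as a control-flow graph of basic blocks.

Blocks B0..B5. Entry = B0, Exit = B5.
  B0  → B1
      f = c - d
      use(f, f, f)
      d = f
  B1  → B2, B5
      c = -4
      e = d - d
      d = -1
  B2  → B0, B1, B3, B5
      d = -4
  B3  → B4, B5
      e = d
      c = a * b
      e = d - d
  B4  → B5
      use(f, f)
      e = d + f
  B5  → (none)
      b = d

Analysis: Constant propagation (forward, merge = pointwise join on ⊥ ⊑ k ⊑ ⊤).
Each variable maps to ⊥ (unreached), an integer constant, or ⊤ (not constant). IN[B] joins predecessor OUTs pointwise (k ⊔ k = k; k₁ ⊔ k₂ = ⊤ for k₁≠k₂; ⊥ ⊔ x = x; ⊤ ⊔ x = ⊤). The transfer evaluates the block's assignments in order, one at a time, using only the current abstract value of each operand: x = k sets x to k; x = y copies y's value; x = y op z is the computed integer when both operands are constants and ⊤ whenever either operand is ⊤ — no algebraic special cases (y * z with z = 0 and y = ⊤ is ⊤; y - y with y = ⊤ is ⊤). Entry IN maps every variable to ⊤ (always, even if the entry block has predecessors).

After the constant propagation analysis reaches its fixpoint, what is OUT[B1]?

Fixpoint table:
  B0:   IN=(all ⊤)   OUT=(all ⊤)
  B1:   IN=(all ⊤)   OUT={c:-4, d:-1; rest ⊤}
  B2:   IN={c:-4, d:-1; rest ⊤}   OUT={c:-4, d:-4; rest ⊤}
  B3:   IN={c:-4, d:-4; rest ⊤}   OUT={d:-4, e:0; rest ⊤}
  B4:   IN={d:-4, e:0; rest ⊤}   OUT={d:-4; rest ⊤}
  B5:   IN=(all ⊤)   OUT=(all ⊤)

Merge at B1: IN[B1] = OUT[B0] ⊔ OUT[B2] = {a: ⊤, b: ⊤, c: ⊤, d: ⊤, e: ⊤, f: ⊤}
Applying B1's transfer function to that IN value gives OUT[B1] (row B1 above).

Answer: {a: ⊤, b: ⊤, c: -4, d: -1, e: ⊤, f: ⊤}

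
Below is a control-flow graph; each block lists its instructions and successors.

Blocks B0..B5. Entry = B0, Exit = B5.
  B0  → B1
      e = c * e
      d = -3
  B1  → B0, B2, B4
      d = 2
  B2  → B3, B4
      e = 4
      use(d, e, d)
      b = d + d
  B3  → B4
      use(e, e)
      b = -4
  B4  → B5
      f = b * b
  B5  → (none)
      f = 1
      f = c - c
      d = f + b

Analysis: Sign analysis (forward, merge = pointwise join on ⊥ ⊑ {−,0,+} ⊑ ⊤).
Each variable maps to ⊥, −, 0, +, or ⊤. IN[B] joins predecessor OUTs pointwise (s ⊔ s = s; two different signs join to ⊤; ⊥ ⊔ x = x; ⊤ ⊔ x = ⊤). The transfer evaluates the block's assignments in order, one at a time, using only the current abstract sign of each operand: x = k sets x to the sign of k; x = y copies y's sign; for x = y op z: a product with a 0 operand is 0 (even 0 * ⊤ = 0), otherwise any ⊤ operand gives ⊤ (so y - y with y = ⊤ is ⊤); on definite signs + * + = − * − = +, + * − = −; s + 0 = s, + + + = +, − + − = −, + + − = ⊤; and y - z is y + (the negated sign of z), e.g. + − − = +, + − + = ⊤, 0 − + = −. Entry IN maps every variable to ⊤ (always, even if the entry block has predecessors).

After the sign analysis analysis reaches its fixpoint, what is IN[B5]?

Answer: {a: ⊤, b: ⊤, c: ⊤, d: +, e: ⊤, f: ⊤}

Working:
Per-block solution:
  B0: | IN=(all ⊤) | OUT={d:-; rest ⊤}
  B1: | IN={d:-; rest ⊤} | OUT={d:+; rest ⊤}
  B2: | IN={d:+; rest ⊤} | OUT={b:+, d:+, e:+; rest ⊤}
  B3: | IN={b:+, d:+, e:+; rest ⊤} | OUT={b:-, d:+, e:+; rest ⊤}
  B4: | IN={d:+; rest ⊤} | OUT={d:+; rest ⊤}
  B5: | IN={d:+; rest ⊤} | OUT=(all ⊤)

Merge at B5: IN[B5] = OUT[B4] = {a: ⊤, b: ⊤, c: ⊤, d: +, e: ⊤, f: ⊤}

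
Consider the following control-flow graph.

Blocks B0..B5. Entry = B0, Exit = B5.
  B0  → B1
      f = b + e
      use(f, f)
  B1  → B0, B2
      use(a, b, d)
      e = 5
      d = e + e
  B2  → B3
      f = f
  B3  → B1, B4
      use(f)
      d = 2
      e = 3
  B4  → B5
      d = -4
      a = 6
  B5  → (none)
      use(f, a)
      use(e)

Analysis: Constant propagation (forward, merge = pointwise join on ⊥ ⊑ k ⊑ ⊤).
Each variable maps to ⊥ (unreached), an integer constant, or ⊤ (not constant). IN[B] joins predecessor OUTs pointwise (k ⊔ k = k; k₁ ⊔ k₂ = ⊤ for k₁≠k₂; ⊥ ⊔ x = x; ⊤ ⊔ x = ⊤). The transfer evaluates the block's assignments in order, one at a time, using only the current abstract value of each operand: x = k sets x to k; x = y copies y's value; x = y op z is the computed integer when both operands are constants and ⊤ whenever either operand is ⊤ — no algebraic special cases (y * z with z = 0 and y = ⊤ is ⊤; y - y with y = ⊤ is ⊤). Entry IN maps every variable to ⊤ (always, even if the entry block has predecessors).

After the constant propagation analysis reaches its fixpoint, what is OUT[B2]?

Converged values:
  B0:  IN=(all ⊤)  OUT=(all ⊤)
  B1:  IN=(all ⊤)  OUT={d:10, e:5; rest ⊤}
  B2:  IN={d:10, e:5; rest ⊤}  OUT={d:10, e:5; rest ⊤}
  B3:  IN={d:10, e:5; rest ⊤}  OUT={d:2, e:3; rest ⊤}
  B4:  IN={d:2, e:3; rest ⊤}  OUT={a:6, d:-4, e:3; rest ⊤}
  B5:  IN={a:6, d:-4, e:3; rest ⊤}  OUT={a:6, d:-4, e:3; rest ⊤}

Merge at B2: IN[B2] = OUT[B1] = {a: ⊤, b: ⊤, c: ⊤, d: 10, e: 5, f: ⊤}
Applying B2's transfer function to that IN value gives OUT[B2] (row B2 above).

Answer: {a: ⊤, b: ⊤, c: ⊤, d: 10, e: 5, f: ⊤}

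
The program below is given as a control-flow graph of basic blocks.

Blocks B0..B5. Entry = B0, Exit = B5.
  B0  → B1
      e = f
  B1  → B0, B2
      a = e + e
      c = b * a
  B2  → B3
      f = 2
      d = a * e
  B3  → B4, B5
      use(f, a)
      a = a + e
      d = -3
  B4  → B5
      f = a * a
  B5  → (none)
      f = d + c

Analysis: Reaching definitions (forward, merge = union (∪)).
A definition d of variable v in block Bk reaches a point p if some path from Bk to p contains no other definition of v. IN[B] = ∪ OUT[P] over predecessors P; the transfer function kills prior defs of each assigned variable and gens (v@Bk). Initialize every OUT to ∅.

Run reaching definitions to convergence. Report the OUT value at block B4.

Fixpoint table:
  B0: | IN={a@B1, c@B1, e@B0} | OUT={a@B1, c@B1, e@B0}
  B1: | IN={a@B1, c@B1, e@B0} | OUT={a@B1, c@B1, e@B0}
  B2: | IN={a@B1, c@B1, e@B0} | OUT={a@B1, c@B1, d@B2, e@B0, f@B2}
  B3: | IN={a@B1, c@B1, d@B2, e@B0, f@B2} | OUT={a@B3, c@B1, d@B3, e@B0, f@B2}
  B4: | IN={a@B3, c@B1, d@B3, e@B0, f@B2} | OUT={a@B3, c@B1, d@B3, e@B0, f@B4}
  B5: | IN={a@B3, c@B1, d@B3, e@B0, f@B2, f@B4} | OUT={a@B3, c@B1, d@B3, e@B0, f@B5}

Merge at B4: IN[B4] = OUT[B3] = {a@B3, c@B1, d@B3, e@B0, f@B2}
Applying B4's transfer function to that IN value gives OUT[B4] (row B4 above).

Answer: {a@B3, c@B1, d@B3, e@B0, f@B4}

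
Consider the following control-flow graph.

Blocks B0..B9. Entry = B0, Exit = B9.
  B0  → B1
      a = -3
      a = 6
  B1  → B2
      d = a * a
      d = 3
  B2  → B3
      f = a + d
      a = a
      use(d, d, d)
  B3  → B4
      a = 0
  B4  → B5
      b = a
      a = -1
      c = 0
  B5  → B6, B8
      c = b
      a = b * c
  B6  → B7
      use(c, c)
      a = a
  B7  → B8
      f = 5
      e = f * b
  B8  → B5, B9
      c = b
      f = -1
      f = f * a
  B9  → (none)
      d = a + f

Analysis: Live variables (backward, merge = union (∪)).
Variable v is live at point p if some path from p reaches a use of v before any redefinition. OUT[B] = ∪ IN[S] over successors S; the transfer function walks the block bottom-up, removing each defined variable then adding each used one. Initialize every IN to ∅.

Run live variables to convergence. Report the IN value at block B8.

Answer: {a, b}

Derivation:
Per-block solution:
  B0:   IN={}   OUT={a}
  B1:   IN={a}   OUT={a, d}
  B2:   IN={a, d}   OUT={}
  B3:   IN={}   OUT={a}
  B4:   IN={a}   OUT={b}
  B5:   IN={b}   OUT={a, b, c}
  B6:   IN={a, b, c}   OUT={a, b}
  B7:   IN={a, b}   OUT={a, b}
  B8:   IN={a, b}   OUT={a, b, f}
  B9:   IN={a, f}   OUT={}

Merge at B8: OUT[B8] = IN[B5] ⊔ IN[B9] = {a, b, f}
Applying B8's transfer function to that OUT value gives IN[B8] (row B8 above).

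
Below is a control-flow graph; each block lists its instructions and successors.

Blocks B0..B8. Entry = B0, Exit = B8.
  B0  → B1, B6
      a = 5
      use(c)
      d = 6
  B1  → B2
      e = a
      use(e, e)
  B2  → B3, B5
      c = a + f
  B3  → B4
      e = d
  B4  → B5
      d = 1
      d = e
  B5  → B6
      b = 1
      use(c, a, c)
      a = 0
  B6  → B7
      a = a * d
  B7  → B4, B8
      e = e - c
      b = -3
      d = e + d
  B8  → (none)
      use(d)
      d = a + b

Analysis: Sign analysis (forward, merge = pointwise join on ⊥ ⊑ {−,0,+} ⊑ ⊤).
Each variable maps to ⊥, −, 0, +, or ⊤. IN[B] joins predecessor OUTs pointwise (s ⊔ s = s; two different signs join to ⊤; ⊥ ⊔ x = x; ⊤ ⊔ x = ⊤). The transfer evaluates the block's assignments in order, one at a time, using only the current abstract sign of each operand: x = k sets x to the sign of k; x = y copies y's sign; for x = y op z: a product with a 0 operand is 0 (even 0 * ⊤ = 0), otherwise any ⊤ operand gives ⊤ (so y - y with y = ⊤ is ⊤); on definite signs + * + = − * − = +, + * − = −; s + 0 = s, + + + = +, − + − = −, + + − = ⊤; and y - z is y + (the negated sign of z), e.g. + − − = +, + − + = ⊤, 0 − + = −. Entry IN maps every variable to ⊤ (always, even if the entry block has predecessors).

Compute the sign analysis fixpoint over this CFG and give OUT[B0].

Per-block solution:
  B0:   IN=(all ⊤)   OUT={a:+, d:+; rest ⊤}
  B1:   IN={a:+, d:+; rest ⊤}   OUT={a:+, d:+, e:+; rest ⊤}
  B2:   IN={a:+, d:+, e:+; rest ⊤}   OUT={a:+, d:+, e:+; rest ⊤}
  B3:   IN={a:+, d:+, e:+; rest ⊤}   OUT={a:+, d:+, e:+; rest ⊤}
  B4:   IN=(all ⊤)   OUT=(all ⊤)
  B5:   IN=(all ⊤)   OUT={a:0, b:+; rest ⊤}
  B6:   IN=(all ⊤)   OUT=(all ⊤)
  B7:   IN=(all ⊤)   OUT={b:-; rest ⊤}
  B8:   IN={b:-; rest ⊤}   OUT={b:-; rest ⊤}

B0 is the boundary node: IN[B0] = {a: ⊤, b: ⊤, c: ⊤, d: ⊤, e: ⊤, f: ⊤}
Applying B0's transfer function to that IN value gives OUT[B0] (row B0 above).

Answer: {a: +, b: ⊤, c: ⊤, d: +, e: ⊤, f: ⊤}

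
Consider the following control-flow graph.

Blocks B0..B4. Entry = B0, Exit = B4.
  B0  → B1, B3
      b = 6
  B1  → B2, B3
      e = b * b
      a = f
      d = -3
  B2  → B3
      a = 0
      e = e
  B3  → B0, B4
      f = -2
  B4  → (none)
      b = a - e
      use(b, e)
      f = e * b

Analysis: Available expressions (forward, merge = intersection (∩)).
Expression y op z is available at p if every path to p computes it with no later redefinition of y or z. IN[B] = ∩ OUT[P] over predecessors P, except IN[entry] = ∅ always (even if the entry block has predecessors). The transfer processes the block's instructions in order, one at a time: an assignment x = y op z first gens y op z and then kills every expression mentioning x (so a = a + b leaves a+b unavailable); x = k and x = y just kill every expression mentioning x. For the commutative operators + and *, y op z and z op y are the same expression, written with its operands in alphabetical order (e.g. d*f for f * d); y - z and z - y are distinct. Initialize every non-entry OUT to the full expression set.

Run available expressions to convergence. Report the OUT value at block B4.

Per-block solution:
  B0:  IN={}  OUT={}
  B1:  IN={}  OUT={b*b}
  B2:  IN={b*b}  OUT={b*b}
  B3:  IN={}  OUT={}
  B4:  IN={}  OUT={a-e, b*e}

Merge at B4: IN[B4] = OUT[B3] = {}
Applying B4's transfer function to that IN value gives OUT[B4] (row B4 above).

Answer: {a-e, b*e}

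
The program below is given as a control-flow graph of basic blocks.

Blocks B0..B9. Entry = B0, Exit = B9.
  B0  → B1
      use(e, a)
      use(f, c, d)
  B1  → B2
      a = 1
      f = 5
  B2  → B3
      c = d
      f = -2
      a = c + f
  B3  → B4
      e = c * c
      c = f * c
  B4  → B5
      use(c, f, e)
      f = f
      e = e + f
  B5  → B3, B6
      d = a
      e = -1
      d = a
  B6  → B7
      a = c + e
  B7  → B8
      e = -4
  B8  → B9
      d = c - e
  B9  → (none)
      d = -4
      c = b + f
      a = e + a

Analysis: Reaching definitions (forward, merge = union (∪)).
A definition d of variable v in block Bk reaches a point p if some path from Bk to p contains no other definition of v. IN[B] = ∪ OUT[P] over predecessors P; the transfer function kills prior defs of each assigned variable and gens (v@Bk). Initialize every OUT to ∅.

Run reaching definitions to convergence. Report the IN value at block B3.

Per-block solution:
  B0:   IN={}   OUT={}
  B1:   IN={}   OUT={a@B1, f@B1}
  B2:   IN={a@B1, f@B1}   OUT={a@B2, c@B2, f@B2}
  B3:   IN={a@B2, c@B2, c@B3, d@B5, e@B5, f@B2, f@B4}   OUT={a@B2, c@B3, d@B5, e@B3, f@B2, f@B4}
  B4:   IN={a@B2, c@B3, d@B5, e@B3, f@B2, f@B4}   OUT={a@B2, c@B3, d@B5, e@B4, f@B4}
  B5:   IN={a@B2, c@B3, d@B5, e@B4, f@B4}   OUT={a@B2, c@B3, d@B5, e@B5, f@B4}
  B6:   IN={a@B2, c@B3, d@B5, e@B5, f@B4}   OUT={a@B6, c@B3, d@B5, e@B5, f@B4}
  B7:   IN={a@B6, c@B3, d@B5, e@B5, f@B4}   OUT={a@B6, c@B3, d@B5, e@B7, f@B4}
  B8:   IN={a@B6, c@B3, d@B5, e@B7, f@B4}   OUT={a@B6, c@B3, d@B8, e@B7, f@B4}
  B9:   IN={a@B6, c@B3, d@B8, e@B7, f@B4}   OUT={a@B9, c@B9, d@B9, e@B7, f@B4}

Merge at B3: IN[B3] = OUT[B2] ⊔ OUT[B5] = {a@B2, c@B2, c@B3, d@B5, e@B5, f@B2, f@B4}

Answer: {a@B2, c@B2, c@B3, d@B5, e@B5, f@B2, f@B4}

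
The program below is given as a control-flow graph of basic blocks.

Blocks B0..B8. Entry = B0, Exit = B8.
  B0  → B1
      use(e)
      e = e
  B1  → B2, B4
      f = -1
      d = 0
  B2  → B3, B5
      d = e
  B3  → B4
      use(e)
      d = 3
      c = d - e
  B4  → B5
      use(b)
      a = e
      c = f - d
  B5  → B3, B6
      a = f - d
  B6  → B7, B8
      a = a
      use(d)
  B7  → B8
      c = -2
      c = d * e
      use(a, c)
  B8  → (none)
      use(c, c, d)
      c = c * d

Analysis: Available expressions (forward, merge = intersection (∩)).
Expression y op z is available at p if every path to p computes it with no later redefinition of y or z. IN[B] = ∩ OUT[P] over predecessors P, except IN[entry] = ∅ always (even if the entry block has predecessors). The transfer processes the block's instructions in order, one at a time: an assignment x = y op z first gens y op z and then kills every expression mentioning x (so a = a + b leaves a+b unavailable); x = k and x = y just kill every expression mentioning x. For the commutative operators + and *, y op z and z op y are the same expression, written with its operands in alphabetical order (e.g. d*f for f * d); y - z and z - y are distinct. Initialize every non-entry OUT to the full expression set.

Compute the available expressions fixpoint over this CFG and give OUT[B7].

Answer: {d*e, f-d}

Working:
Converged values:
  B0:   IN={}   OUT={}
  B1:   IN={}   OUT={}
  B2:   IN={}   OUT={}
  B3:   IN={}   OUT={d-e}
  B4:   IN={}   OUT={f-d}
  B5:   IN={}   OUT={f-d}
  B6:   IN={f-d}   OUT={f-d}
  B7:   IN={f-d}   OUT={d*e, f-d}
  B8:   IN={f-d}   OUT={f-d}

Merge at B7: IN[B7] = OUT[B6] = {f-d}
Applying B7's transfer function to that IN value gives OUT[B7] (row B7 above).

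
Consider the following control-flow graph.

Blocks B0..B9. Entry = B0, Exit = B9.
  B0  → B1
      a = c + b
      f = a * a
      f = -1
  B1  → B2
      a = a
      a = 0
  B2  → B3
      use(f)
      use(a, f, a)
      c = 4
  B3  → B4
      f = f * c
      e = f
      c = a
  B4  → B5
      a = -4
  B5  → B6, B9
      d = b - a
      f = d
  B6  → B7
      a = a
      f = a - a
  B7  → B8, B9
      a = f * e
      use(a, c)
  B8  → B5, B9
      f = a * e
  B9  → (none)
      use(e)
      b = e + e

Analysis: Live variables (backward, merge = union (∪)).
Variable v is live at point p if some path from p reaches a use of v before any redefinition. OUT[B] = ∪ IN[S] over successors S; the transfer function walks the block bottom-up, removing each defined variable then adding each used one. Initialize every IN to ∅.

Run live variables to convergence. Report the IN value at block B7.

Answer: {b, c, e, f}

Trace:
Per-block solution:
  B0:   IN={b, c}   OUT={a, b, f}
  B1:   IN={a, b, f}   OUT={a, b, f}
  B2:   IN={a, b, f}   OUT={a, b, c, f}
  B3:   IN={a, b, c, f}   OUT={b, c, e}
  B4:   IN={b, c, e}   OUT={a, b, c, e}
  B5:   IN={a, b, c, e}   OUT={a, b, c, e}
  B6:   IN={a, b, c, e}   OUT={b, c, e, f}
  B7:   IN={b, c, e, f}   OUT={a, b, c, e}
  B8:   IN={a, b, c, e}   OUT={a, b, c, e}
  B9:   IN={e}   OUT={}

Merge at B7: OUT[B7] = IN[B8] ⊔ IN[B9] = {a, b, c, e}
Applying B7's transfer function to that OUT value gives IN[B7] (row B7 above).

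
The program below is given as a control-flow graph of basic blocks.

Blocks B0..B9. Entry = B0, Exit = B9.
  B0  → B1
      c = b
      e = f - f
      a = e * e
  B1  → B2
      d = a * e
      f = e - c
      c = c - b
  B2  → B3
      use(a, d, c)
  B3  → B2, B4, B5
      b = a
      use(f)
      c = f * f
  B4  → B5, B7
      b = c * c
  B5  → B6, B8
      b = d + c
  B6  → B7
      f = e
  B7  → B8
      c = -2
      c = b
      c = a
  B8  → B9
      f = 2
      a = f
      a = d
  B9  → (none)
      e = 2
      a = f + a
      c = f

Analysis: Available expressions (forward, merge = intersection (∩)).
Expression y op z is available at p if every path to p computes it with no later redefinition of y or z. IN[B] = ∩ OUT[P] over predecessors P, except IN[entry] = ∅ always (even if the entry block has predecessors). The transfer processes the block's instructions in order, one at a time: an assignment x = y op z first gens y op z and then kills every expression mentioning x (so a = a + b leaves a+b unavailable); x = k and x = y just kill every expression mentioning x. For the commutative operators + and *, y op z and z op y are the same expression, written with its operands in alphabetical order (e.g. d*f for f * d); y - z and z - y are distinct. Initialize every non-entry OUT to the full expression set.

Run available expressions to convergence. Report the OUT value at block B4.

Answer: {a*e, c*c, e*e, f*f}

Working:
Fixpoint table:
  B0:  IN={}  OUT={e*e, f-f}
  B1:  IN={e*e, f-f}  OUT={a*e, e*e}
  B2:  IN={a*e, e*e}  OUT={a*e, e*e}
  B3:  IN={a*e, e*e}  OUT={a*e, e*e, f*f}
  B4:  IN={a*e, e*e, f*f}  OUT={a*e, c*c, e*e, f*f}
  B5:  IN={a*e, e*e, f*f}  OUT={a*e, c+d, e*e, f*f}
  B6:  IN={a*e, c+d, e*e, f*f}  OUT={a*e, c+d, e*e}
  B7:  IN={a*e, e*e}  OUT={a*e, e*e}
  B8:  IN={a*e, e*e}  OUT={e*e}
  B9:  IN={e*e}  OUT={}

Merge at B4: IN[B4] = OUT[B3] = {a*e, e*e, f*f}
Applying B4's transfer function to that IN value gives OUT[B4] (row B4 above).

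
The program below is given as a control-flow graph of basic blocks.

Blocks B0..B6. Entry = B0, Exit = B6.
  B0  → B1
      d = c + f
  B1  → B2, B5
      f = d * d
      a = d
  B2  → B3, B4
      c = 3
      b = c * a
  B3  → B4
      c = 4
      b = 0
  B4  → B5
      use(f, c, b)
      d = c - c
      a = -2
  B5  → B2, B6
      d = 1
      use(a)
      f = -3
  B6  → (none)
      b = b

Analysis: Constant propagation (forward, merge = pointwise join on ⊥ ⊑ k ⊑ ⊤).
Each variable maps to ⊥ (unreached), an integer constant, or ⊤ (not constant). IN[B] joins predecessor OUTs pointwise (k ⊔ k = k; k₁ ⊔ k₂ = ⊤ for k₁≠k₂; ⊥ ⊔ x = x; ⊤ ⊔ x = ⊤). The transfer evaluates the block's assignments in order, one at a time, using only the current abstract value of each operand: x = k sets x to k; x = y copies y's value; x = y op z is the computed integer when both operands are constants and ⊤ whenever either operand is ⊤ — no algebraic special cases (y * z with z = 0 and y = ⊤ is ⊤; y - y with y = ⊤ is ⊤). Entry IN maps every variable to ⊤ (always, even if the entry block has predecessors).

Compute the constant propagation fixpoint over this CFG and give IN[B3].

Answer: {a: ⊤, b: ⊤, c: 3, d: ⊤, e: ⊤, f: ⊤}

Working:
Fixpoint table:
  B0:   IN=(all ⊤)   OUT=(all ⊤)
  B1:   IN=(all ⊤)   OUT=(all ⊤)
  B2:   IN=(all ⊤)   OUT={c:3; rest ⊤}
  B3:   IN={c:3; rest ⊤}   OUT={b:0, c:4; rest ⊤}
  B4:   IN=(all ⊤)   OUT={a:-2; rest ⊤}
  B5:   IN=(all ⊤)   OUT={d:1, f:-3; rest ⊤}
  B6:   IN={d:1, f:-3; rest ⊤}   OUT={d:1, f:-3; rest ⊤}

Merge at B3: IN[B3] = OUT[B2] = {a: ⊤, b: ⊤, c: 3, d: ⊤, e: ⊤, f: ⊤}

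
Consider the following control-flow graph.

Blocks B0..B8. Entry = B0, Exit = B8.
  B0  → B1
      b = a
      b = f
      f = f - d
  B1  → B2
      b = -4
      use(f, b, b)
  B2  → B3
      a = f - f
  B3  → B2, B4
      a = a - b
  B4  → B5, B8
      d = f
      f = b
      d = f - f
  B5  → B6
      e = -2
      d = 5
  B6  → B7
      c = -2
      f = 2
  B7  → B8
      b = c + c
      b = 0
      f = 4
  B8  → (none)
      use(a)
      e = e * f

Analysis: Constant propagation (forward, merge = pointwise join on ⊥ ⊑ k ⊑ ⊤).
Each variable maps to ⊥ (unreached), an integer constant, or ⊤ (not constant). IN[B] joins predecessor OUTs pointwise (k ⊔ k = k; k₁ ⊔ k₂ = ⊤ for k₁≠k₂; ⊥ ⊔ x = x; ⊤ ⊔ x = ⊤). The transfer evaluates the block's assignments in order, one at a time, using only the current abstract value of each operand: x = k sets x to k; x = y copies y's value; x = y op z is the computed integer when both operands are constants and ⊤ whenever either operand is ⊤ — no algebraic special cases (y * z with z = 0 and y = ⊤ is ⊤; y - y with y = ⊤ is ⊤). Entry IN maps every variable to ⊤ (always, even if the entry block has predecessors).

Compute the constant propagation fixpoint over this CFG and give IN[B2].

Fixpoint table:
  B0:   IN=(all ⊤)   OUT=(all ⊤)
  B1:   IN=(all ⊤)   OUT={b:-4; rest ⊤}
  B2:   IN={b:-4; rest ⊤}   OUT={b:-4; rest ⊤}
  B3:   IN={b:-4; rest ⊤}   OUT={b:-4; rest ⊤}
  B4:   IN={b:-4; rest ⊤}   OUT={b:-4, d:0, f:-4; rest ⊤}
  B5:   IN={b:-4, d:0, f:-4; rest ⊤}   OUT={b:-4, d:5, e:-2, f:-4; rest ⊤}
  B6:   IN={b:-4, d:5, e:-2, f:-4; rest ⊤}   OUT={b:-4, c:-2, d:5, e:-2, f:2; rest ⊤}
  B7:   IN={b:-4, c:-2, d:5, e:-2, f:2; rest ⊤}   OUT={b:0, c:-2, d:5, e:-2, f:4; rest ⊤}
  B8:   IN=(all ⊤)   OUT=(all ⊤)

Merge at B2: IN[B2] = OUT[B1] ⊔ OUT[B3] = {a: ⊤, b: -4, c: ⊤, d: ⊤, e: ⊤, f: ⊤}

Answer: {a: ⊤, b: -4, c: ⊤, d: ⊤, e: ⊤, f: ⊤}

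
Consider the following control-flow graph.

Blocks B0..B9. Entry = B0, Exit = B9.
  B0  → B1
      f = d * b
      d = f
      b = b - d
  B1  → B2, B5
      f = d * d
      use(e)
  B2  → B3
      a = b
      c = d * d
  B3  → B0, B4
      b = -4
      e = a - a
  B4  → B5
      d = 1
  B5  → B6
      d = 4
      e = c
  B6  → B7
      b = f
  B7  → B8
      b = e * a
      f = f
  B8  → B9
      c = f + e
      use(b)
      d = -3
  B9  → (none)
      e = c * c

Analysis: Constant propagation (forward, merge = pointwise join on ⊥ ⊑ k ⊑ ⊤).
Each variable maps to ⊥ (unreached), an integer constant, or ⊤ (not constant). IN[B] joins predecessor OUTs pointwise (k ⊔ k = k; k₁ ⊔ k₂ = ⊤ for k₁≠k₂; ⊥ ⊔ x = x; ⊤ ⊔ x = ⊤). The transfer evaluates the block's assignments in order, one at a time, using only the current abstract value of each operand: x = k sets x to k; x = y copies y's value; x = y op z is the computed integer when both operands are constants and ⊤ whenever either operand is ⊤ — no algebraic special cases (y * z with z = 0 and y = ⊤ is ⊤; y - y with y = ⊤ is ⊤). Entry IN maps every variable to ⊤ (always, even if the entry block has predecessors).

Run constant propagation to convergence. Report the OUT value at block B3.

Converged values:
  B0:  IN=(all ⊤)  OUT=(all ⊤)
  B1:  IN=(all ⊤)  OUT=(all ⊤)
  B2:  IN=(all ⊤)  OUT=(all ⊤)
  B3:  IN=(all ⊤)  OUT={b:-4; rest ⊤}
  B4:  IN={b:-4; rest ⊤}  OUT={b:-4, d:1; rest ⊤}
  B5:  IN=(all ⊤)  OUT={d:4; rest ⊤}
  B6:  IN={d:4; rest ⊤}  OUT={d:4; rest ⊤}
  B7:  IN={d:4; rest ⊤}  OUT={d:4; rest ⊤}
  B8:  IN={d:4; rest ⊤}  OUT={d:-3; rest ⊤}
  B9:  IN={d:-3; rest ⊤}  OUT={d:-3; rest ⊤}

Merge at B3: IN[B3] = OUT[B2] = {a: ⊤, b: ⊤, c: ⊤, d: ⊤, e: ⊤, f: ⊤}
Applying B3's transfer function to that IN value gives OUT[B3] (row B3 above).

Answer: {a: ⊤, b: -4, c: ⊤, d: ⊤, e: ⊤, f: ⊤}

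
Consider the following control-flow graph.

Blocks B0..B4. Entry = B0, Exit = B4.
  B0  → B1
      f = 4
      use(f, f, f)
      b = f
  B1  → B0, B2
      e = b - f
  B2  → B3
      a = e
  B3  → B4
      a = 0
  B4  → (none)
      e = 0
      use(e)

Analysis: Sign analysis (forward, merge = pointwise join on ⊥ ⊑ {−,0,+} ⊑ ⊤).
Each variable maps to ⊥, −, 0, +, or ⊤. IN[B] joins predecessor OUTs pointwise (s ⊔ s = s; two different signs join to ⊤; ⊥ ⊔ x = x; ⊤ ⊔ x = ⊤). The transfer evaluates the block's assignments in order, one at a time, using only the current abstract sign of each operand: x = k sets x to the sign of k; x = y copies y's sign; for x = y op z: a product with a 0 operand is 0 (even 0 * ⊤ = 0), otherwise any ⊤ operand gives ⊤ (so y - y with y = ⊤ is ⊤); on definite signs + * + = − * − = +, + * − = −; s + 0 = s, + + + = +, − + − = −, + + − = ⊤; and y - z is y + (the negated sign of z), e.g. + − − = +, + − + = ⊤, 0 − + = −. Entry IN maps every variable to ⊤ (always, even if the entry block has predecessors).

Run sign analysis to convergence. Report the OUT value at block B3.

Answer: {a: 0, b: +, c: ⊤, d: ⊤, e: ⊤, f: +}

Trace:
Converged values:
  B0: | IN=(all ⊤) | OUT={b:+, f:+; rest ⊤}
  B1: | IN={b:+, f:+; rest ⊤} | OUT={b:+, f:+; rest ⊤}
  B2: | IN={b:+, f:+; rest ⊤} | OUT={b:+, f:+; rest ⊤}
  B3: | IN={b:+, f:+; rest ⊤} | OUT={a:0, b:+, f:+; rest ⊤}
  B4: | IN={a:0, b:+, f:+; rest ⊤} | OUT={a:0, b:+, e:0, f:+; rest ⊤}

Merge at B3: IN[B3] = OUT[B2] = {a: ⊤, b: +, c: ⊤, d: ⊤, e: ⊤, f: +}
Applying B3's transfer function to that IN value gives OUT[B3] (row B3 above).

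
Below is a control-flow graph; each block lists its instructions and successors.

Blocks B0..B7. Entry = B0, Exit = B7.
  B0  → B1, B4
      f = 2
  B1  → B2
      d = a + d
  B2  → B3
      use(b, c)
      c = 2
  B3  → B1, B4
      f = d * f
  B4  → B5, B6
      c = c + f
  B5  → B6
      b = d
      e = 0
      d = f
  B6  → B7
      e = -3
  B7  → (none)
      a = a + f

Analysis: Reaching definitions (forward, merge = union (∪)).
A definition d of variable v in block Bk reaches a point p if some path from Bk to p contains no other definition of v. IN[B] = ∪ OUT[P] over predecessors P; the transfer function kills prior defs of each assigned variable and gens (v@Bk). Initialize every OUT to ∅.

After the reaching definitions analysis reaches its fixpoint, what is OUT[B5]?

Answer: {b@B5, c@B4, d@B5, e@B5, f@B0, f@B3}

Working:
Converged values:
  B0:  IN={}  OUT={f@B0}
  B1:  IN={c@B2, d@B1, f@B0, f@B3}  OUT={c@B2, d@B1, f@B0, f@B3}
  B2:  IN={c@B2, d@B1, f@B0, f@B3}  OUT={c@B2, d@B1, f@B0, f@B3}
  B3:  IN={c@B2, d@B1, f@B0, f@B3}  OUT={c@B2, d@B1, f@B3}
  B4:  IN={c@B2, d@B1, f@B0, f@B3}  OUT={c@B4, d@B1, f@B0, f@B3}
  B5:  IN={c@B4, d@B1, f@B0, f@B3}  OUT={b@B5, c@B4, d@B5, e@B5, f@B0, f@B3}
  B6:  IN={b@B5, c@B4, d@B1, d@B5, e@B5, f@B0, f@B3}  OUT={b@B5, c@B4, d@B1, d@B5, e@B6, f@B0, f@B3}
  B7:  IN={b@B5, c@B4, d@B1, d@B5, e@B6, f@B0, f@B3}  OUT={a@B7, b@B5, c@B4, d@B1, d@B5, e@B6, f@B0, f@B3}

Merge at B5: IN[B5] = OUT[B4] = {c@B4, d@B1, f@B0, f@B3}
Applying B5's transfer function to that IN value gives OUT[B5] (row B5 above).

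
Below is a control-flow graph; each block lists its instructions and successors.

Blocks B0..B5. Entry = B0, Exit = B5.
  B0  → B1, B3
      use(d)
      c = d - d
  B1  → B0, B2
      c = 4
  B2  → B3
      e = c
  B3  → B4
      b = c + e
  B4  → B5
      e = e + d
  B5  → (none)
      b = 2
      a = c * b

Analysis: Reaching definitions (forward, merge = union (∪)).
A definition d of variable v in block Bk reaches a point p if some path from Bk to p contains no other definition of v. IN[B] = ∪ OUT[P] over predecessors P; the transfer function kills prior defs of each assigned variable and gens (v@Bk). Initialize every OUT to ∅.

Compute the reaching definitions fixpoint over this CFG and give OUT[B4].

Converged values:
  B0:  IN={c@B1}  OUT={c@B0}
  B1:  IN={c@B0}  OUT={c@B1}
  B2:  IN={c@B1}  OUT={c@B1, e@B2}
  B3:  IN={c@B0, c@B1, e@B2}  OUT={b@B3, c@B0, c@B1, e@B2}
  B4:  IN={b@B3, c@B0, c@B1, e@B2}  OUT={b@B3, c@B0, c@B1, e@B4}
  B5:  IN={b@B3, c@B0, c@B1, e@B4}  OUT={a@B5, b@B5, c@B0, c@B1, e@B4}

Merge at B4: IN[B4] = OUT[B3] = {b@B3, c@B0, c@B1, e@B2}
Applying B4's transfer function to that IN value gives OUT[B4] (row B4 above).

Answer: {b@B3, c@B0, c@B1, e@B4}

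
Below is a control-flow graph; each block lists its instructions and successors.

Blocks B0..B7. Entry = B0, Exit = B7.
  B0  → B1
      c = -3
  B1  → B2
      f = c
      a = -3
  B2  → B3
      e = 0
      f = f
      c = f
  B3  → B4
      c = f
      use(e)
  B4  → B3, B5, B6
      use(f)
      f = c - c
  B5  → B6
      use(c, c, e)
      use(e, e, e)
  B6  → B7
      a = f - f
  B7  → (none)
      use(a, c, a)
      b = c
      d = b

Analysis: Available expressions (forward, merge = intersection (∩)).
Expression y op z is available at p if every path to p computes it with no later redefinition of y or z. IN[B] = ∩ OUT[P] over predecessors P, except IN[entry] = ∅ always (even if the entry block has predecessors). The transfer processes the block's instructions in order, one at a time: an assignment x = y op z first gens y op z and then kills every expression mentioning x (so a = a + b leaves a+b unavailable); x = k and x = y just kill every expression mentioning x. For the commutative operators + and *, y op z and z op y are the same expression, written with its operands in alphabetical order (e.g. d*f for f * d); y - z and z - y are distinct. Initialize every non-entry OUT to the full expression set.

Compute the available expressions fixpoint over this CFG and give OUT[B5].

Answer: {c-c}

Trace:
Per-block solution:
  B0:  IN={}  OUT={}
  B1:  IN={}  OUT={}
  B2:  IN={}  OUT={}
  B3:  IN={}  OUT={}
  B4:  IN={}  OUT={c-c}
  B5:  IN={c-c}  OUT={c-c}
  B6:  IN={c-c}  OUT={c-c, f-f}
  B7:  IN={c-c, f-f}  OUT={c-c, f-f}

Merge at B5: IN[B5] = OUT[B4] = {c-c}
Applying B5's transfer function to that IN value gives OUT[B5] (row B5 above).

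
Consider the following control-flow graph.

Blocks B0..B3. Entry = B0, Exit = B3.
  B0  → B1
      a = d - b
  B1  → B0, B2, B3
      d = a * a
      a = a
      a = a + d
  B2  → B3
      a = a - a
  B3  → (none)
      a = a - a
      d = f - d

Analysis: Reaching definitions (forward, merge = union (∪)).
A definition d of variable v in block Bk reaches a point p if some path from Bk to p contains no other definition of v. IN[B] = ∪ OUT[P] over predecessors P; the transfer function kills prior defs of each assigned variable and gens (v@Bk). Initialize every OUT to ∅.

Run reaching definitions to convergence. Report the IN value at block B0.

Answer: {a@B1, d@B1}

Trace:
Converged values:
  B0:   IN={a@B1, d@B1}   OUT={a@B0, d@B1}
  B1:   IN={a@B0, d@B1}   OUT={a@B1, d@B1}
  B2:   IN={a@B1, d@B1}   OUT={a@B2, d@B1}
  B3:   IN={a@B1, a@B2, d@B1}   OUT={a@B3, d@B3}

Merge at B0 (entry node, so the boundary value {} is joined with the incoming edge(s)): IN[B0] = {} ⊔ OUT[B1] = {a@B1, d@B1}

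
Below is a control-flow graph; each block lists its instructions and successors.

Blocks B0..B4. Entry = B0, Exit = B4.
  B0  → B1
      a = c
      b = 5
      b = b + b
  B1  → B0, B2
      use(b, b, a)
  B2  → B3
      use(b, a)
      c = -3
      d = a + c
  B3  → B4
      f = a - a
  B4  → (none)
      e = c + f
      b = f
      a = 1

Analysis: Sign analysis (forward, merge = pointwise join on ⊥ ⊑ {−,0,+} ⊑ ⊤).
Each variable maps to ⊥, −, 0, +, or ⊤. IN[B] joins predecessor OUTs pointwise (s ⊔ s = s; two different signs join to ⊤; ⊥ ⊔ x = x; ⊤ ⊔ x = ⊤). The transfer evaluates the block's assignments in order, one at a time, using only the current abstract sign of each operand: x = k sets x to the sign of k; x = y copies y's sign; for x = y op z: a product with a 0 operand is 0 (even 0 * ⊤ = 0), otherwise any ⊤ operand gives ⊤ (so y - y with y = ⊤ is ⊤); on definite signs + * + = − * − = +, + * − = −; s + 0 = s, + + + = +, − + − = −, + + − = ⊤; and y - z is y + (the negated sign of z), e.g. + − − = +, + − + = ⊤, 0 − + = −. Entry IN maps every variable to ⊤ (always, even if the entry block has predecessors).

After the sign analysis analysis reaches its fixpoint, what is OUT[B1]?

Answer: {a: ⊤, b: +, c: ⊤, d: ⊤, e: ⊤, f: ⊤}

Derivation:
Per-block solution:
  B0:  IN=(all ⊤)  OUT={b:+; rest ⊤}
  B1:  IN={b:+; rest ⊤}  OUT={b:+; rest ⊤}
  B2:  IN={b:+; rest ⊤}  OUT={b:+, c:-; rest ⊤}
  B3:  IN={b:+, c:-; rest ⊤}  OUT={b:+, c:-; rest ⊤}
  B4:  IN={b:+, c:-; rest ⊤}  OUT={a:+, c:-; rest ⊤}

Merge at B1: IN[B1] = OUT[B0] = {a: ⊤, b: +, c: ⊤, d: ⊤, e: ⊤, f: ⊤}
Applying B1's transfer function to that IN value gives OUT[B1] (row B1 above).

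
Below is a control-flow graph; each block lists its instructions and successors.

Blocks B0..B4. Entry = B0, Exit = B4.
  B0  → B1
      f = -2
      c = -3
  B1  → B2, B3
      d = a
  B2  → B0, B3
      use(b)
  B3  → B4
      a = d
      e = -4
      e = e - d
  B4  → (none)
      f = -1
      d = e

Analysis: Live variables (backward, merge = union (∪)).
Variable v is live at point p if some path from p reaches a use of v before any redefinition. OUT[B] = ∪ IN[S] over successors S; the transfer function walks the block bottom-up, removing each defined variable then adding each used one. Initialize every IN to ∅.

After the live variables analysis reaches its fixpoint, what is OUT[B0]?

Fixpoint table:
  B0:   IN={a, b}   OUT={a, b}
  B1:   IN={a, b}   OUT={a, b, d}
  B2:   IN={a, b, d}   OUT={a, b, d}
  B3:   IN={d}   OUT={e}
  B4:   IN={e}   OUT={}

Merge at B0: OUT[B0] = IN[B1] = {a, b}

Answer: {a, b}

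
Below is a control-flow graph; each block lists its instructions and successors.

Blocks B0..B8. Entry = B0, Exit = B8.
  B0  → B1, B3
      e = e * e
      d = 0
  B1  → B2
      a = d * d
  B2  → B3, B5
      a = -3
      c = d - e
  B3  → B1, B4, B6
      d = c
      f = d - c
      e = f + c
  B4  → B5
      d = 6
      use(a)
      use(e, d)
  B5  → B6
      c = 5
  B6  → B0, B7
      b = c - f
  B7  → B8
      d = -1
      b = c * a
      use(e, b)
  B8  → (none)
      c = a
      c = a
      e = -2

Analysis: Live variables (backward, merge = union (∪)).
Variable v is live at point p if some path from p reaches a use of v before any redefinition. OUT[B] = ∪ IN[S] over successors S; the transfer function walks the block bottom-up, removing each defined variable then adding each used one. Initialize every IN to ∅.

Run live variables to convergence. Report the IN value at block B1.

Per-block solution:
  B0:   IN={a, c, e, f}   OUT={a, c, d, e, f}
  B1:   IN={d, e, f}   OUT={d, e, f}
  B2:   IN={d, e, f}   OUT={a, c, e, f}
  B3:   IN={a, c}   OUT={a, c, d, e, f}
  B4:   IN={a, e, f}   OUT={a, e, f}
  B5:   IN={a, e, f}   OUT={a, c, e, f}
  B6:   IN={a, c, e, f}   OUT={a, c, e, f}
  B7:   IN={a, c, e}   OUT={a}
  B8:   IN={a}   OUT={}

Merge at B1: OUT[B1] = IN[B2] = {d, e, f}
Applying B1's transfer function to that OUT value gives IN[B1] (row B1 above).

Answer: {d, e, f}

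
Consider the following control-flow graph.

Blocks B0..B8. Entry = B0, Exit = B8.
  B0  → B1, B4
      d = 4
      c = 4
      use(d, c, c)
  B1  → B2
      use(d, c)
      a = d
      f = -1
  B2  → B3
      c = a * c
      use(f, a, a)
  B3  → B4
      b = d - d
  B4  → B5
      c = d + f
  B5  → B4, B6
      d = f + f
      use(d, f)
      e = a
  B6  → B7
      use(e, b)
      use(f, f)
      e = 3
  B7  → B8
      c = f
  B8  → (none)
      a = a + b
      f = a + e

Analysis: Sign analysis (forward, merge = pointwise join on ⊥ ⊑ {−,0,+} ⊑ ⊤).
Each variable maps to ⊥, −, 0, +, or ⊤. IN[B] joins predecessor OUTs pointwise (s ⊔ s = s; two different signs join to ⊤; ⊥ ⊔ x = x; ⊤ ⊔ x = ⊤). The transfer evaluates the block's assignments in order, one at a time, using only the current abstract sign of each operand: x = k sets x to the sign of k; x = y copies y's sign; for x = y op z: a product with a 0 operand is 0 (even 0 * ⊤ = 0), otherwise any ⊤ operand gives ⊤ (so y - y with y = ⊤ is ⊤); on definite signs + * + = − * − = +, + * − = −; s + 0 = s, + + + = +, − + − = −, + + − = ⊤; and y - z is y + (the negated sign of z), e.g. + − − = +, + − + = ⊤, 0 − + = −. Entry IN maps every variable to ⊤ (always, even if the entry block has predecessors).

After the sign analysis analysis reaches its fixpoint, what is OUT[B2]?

Fixpoint table:
  B0: | IN=(all ⊤) | OUT={c:+, d:+; rest ⊤}
  B1: | IN={c:+, d:+; rest ⊤} | OUT={a:+, c:+, d:+, f:-; rest ⊤}
  B2: | IN={a:+, c:+, d:+, f:-; rest ⊤} | OUT={a:+, c:+, d:+, f:-; rest ⊤}
  B3: | IN={a:+, c:+, d:+, f:-; rest ⊤} | OUT={a:+, c:+, d:+, f:-; rest ⊤}
  B4: | IN=(all ⊤) | OUT=(all ⊤)
  B5: | IN=(all ⊤) | OUT=(all ⊤)
  B6: | IN=(all ⊤) | OUT={e:+; rest ⊤}
  B7: | IN={e:+; rest ⊤} | OUT={e:+; rest ⊤}
  B8: | IN={e:+; rest ⊤} | OUT={e:+; rest ⊤}

Merge at B2: IN[B2] = OUT[B1] = {a: +, b: ⊤, c: +, d: +, e: ⊤, f: -}
Applying B2's transfer function to that IN value gives OUT[B2] (row B2 above).

Answer: {a: +, b: ⊤, c: +, d: +, e: ⊤, f: -}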